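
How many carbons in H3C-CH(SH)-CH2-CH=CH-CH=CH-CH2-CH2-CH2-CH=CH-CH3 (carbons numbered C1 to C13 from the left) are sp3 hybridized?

C1: sp3 ✓
C2: sp3 ✓
C3: sp3 ✓
C4: sp2
C5: sp2
C6: sp2
C7: sp2
C8: sp3 ✓
C9: sp3 ✓
C10: sp3 ✓
C11: sp2
C12: sp2
C13: sp3 ✓
C1, C2, C3, C8, C9, C10, C13 → 7 sp3 carbons.

7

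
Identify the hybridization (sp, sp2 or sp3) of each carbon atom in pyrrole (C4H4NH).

sp²

Each carbon atom: 3 σ bonds, plus one π bond — 3 electron domains, sp2.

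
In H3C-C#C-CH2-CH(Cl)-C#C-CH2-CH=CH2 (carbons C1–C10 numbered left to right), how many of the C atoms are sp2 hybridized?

2

C1: sp3
C2: sp
C3: sp
C4: sp3
C5: sp3
C6: sp
C7: sp
C8: sp3
C9: sp2 ✓
C10: sp2 ✓
C9, C10 → 2 sp2 carbons.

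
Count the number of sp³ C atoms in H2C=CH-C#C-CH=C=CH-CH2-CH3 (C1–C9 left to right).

C1: sp2
C2: sp2
C3: sp
C4: sp
C5: sp2
C6: sp
C7: sp2
C8: sp3 ✓
C9: sp3 ✓
C8, C9 → 2 sp3 carbons.

2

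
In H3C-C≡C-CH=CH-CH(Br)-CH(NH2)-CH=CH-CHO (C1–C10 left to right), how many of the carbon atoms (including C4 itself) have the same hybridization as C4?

5

C4 is sp2 (one π bond).
C1: sp3
C2: sp
C3: sp
C4: sp2 ✓
C5: sp2 ✓
C6: sp3
C7: sp3
C8: sp2 ✓
C9: sp2 ✓
C10: sp2 ✓
5 carbons are sp2.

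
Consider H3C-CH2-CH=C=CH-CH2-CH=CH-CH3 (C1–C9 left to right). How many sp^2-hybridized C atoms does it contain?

C1: sp3
C2: sp3
C3: sp2 ✓
C4: sp
C5: sp2 ✓
C6: sp3
C7: sp2 ✓
C8: sp2 ✓
C9: sp3
C3, C5, C7, C8 → 4 sp2 carbons.

4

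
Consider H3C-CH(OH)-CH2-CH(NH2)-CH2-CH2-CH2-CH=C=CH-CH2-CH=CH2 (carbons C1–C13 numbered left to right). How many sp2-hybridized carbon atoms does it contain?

C1: sp3
C2: sp3
C3: sp3
C4: sp3
C5: sp3
C6: sp3
C7: sp3
C8: sp2 ✓
C9: sp
C10: sp2 ✓
C11: sp3
C12: sp2 ✓
C13: sp2 ✓
C8, C10, C12, C13 → 4 sp2 carbons.

4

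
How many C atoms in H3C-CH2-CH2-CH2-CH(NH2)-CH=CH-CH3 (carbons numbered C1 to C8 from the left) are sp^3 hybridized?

C1: sp3 ✓
C2: sp3 ✓
C3: sp3 ✓
C4: sp3 ✓
C5: sp3 ✓
C6: sp2
C7: sp2
C8: sp3 ✓
C1, C2, C3, C4, C5, C8 → 6 sp3 carbons.

6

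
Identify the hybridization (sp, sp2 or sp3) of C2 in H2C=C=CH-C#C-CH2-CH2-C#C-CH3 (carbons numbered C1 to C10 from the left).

sp

C2 is sp: 2 σ bonds, plus two π bonds, 2 electron-density regions.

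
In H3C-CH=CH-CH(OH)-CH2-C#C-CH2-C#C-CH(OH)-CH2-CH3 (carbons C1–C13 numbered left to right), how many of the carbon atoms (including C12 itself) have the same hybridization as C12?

C12 is sp3 (only σ bonds).
C1: sp3 ✓
C2: sp2
C3: sp2
C4: sp3 ✓
C5: sp3 ✓
C6: sp
C7: sp
C8: sp3 ✓
C9: sp
C10: sp
C11: sp3 ✓
C12: sp3 ✓
C13: sp3 ✓
7 carbons are sp3.

7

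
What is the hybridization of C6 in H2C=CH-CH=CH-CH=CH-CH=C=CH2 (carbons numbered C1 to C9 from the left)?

C6 has 3 σ bonds, plus one π bond: steric number 3 → sp2.

sp2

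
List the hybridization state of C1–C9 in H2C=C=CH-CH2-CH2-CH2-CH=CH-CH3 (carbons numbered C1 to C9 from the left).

C1 — 3 σ bonds, plus one π bond. Steric number 3, so sp2.
C2 (2 σ bonds, plus two π bonds) has steric number 2: sp.
C3 carries 3 σ bonds, plus one π bond, giving a steric number of 3, so it is sp2.
C4 is sp3: 4 σ bonds, 4 electron-density regions.
C5 has 4 σ bonds: steric number 4 → sp3.
C6 is sp3: 4 σ bonds, 4 electron-density regions.
C7 (3 σ bonds, plus one π bond) has steric number 3: sp2.
C8 is sp2: 3 σ bonds, plus one π bond, 3 electron-density regions.
C9 — 4 σ bonds. Steric number 4, so sp3.

C1 sp2, C2 sp, C3 sp2, C4 sp3, C5 sp3, C6 sp3, C7 sp2, C8 sp2, C9 sp3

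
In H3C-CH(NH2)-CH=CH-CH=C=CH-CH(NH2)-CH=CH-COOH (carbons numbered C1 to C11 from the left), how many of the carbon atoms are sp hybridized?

1

C1: sp3
C2: sp3
C3: sp2
C4: sp2
C5: sp2
C6: sp ✓
C7: sp2
C8: sp3
C9: sp2
C10: sp2
C11: sp2
C6 → 1 sp carbon.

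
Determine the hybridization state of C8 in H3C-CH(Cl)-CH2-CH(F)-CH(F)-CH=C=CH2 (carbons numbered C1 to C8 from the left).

sp²

C8 — 3 σ bonds, plus one π bond. Steric number 3, so sp2.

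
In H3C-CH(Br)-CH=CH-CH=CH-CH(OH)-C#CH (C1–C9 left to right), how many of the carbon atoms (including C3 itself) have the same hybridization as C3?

C3 is sp2 (one π bond).
C1: sp3
C2: sp3
C3: sp2 ✓
C4: sp2 ✓
C5: sp2 ✓
C6: sp2 ✓
C7: sp3
C8: sp
C9: sp
4 carbons are sp2.

4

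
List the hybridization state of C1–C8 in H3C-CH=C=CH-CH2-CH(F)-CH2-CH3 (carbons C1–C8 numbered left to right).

C1 sp3, C2 sp2, C3 sp, C4 sp2, C5 sp3, C6 sp3, C7 sp3, C8 sp3

C1: 4 σ bonds; 4 regions of electron density → sp3.
C2: 3 σ bonds, plus one π bond; 3 regions of electron density → sp2.
C3 has 2 σ bonds, plus two π bonds: steric number 2 → sp.
C4 (3 σ bonds, plus one π bond) has steric number 3: sp2.
C5: 4 σ bonds; 4 regions of electron density → sp3.
C6 — 4 σ bonds. Steric number 4, so sp3.
C7 carries 4 σ bonds, giving a steric number of 4, so it is sp3.
C8 has 4 σ bonds: steric number 4 → sp3.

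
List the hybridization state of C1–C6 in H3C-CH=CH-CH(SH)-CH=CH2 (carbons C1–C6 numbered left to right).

C1 — 4 σ bonds. Steric number 4, so sp3.
C2 (3 σ bonds, plus one π bond) has steric number 3: sp2.
C3: 3 σ bonds, plus one π bond; 3 regions of electron density → sp2.
C4: 4 σ bonds; 4 regions of electron density → sp3.
C5: 3 σ bonds, plus one π bond — 3 electron domains, sp2.
C6 is sp2: 3 σ bonds, plus one π bond, 3 electron-density regions.

C1 sp3, C2 sp2, C3 sp2, C4 sp3, C5 sp2, C6 sp2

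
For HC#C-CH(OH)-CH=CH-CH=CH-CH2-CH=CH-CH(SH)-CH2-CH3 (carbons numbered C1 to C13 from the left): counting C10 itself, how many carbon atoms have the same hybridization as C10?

6

C10 is sp2 (one π bond).
C1: sp
C2: sp
C3: sp3
C4: sp2 ✓
C5: sp2 ✓
C6: sp2 ✓
C7: sp2 ✓
C8: sp3
C9: sp2 ✓
C10: sp2 ✓
C11: sp3
C12: sp3
C13: sp3
6 carbons are sp2.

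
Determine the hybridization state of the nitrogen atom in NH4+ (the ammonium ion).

Four σ bonds, no lone pair → sp3, tetrahedral.

sp³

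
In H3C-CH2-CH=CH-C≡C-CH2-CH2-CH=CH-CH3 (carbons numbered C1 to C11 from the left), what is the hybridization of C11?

C11 — 4 σ bonds. Steric number 4, so sp3.

sp^3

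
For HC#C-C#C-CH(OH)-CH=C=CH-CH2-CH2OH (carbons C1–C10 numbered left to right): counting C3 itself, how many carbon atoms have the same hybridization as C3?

C3 is sp (two π bonds).
C1: sp ✓
C2: sp ✓
C3: sp ✓
C4: sp ✓
C5: sp3
C6: sp2
C7: sp ✓
C8: sp2
C9: sp3
C10: sp3
5 carbons are sp.

5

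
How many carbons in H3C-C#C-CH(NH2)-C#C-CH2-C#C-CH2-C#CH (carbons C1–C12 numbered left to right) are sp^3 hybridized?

4

C1: sp3 ✓
C2: sp
C3: sp
C4: sp3 ✓
C5: sp
C6: sp
C7: sp3 ✓
C8: sp
C9: sp
C10: sp3 ✓
C11: sp
C12: sp
C1, C4, C7, C10 → 4 sp3 carbons.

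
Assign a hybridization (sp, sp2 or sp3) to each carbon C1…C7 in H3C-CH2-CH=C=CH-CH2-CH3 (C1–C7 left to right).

C1 carries 4 σ bonds, giving a steric number of 4, so it is sp3.
C2 carries 4 σ bonds, giving a steric number of 4, so it is sp3.
C3: 3 σ bonds, plus one π bond; 3 regions of electron density → sp2.
C4: 2 σ bonds, plus two π bonds — 2 electron domains, sp.
C5 is sp2: 3 σ bonds, plus one π bond, 3 electron-density regions.
C6 (4 σ bonds) has steric number 4: sp3.
C7 (4 σ bonds) has steric number 4: sp3.

C1 sp3, C2 sp3, C3 sp2, C4 sp, C5 sp2, C6 sp3, C7 sp3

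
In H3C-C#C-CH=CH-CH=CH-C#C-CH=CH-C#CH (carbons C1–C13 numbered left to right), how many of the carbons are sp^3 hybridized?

1

C1: sp3 ✓
C2: sp
C3: sp
C4: sp2
C5: sp2
C6: sp2
C7: sp2
C8: sp
C9: sp
C10: sp2
C11: sp2
C12: sp
C13: sp
C1 → 1 sp3 carbon.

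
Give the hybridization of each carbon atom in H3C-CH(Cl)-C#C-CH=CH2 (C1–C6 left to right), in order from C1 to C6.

C1: 4 σ bonds — 4 electron domains, sp3.
C2 carries 4 σ bonds, giving a steric number of 4, so it is sp3.
C3 has 2 σ bonds, plus two π bonds: steric number 2 → sp.
C4 (2 σ bonds, plus two π bonds) has steric number 2: sp.
C5 carries 3 σ bonds, plus one π bond, giving a steric number of 3, so it is sp2.
C6: 3 σ bonds, plus one π bond; 3 regions of electron density → sp2.

C1 sp3, C2 sp3, C3 sp, C4 sp, C5 sp2, C6 sp2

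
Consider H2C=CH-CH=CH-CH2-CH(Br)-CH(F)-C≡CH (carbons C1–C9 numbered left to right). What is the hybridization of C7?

C7: 4 σ bonds; 4 regions of electron density → sp3.

sp^3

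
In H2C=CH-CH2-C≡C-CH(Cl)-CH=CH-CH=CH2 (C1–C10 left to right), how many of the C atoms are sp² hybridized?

C1: sp2 ✓
C2: sp2 ✓
C3: sp3
C4: sp
C5: sp
C6: sp3
C7: sp2 ✓
C8: sp2 ✓
C9: sp2 ✓
C10: sp2 ✓
C1, C2, C7, C8, C9, C10 → 6 sp2 carbons.

6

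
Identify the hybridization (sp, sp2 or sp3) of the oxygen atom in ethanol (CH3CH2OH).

The oxygen atom: 2 σ bonds and 2 lone pairs; 4 regions of electron density → sp3.

sp^3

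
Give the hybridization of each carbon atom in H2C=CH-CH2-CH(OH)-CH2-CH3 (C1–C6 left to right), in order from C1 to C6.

C1: 3 σ bonds, plus one π bond — 3 electron domains, sp2.
C2: 3 σ bonds, plus one π bond — 3 electron domains, sp2.
C3 carries 4 σ bonds, giving a steric number of 4, so it is sp3.
C4: 4 σ bonds; 4 regions of electron density → sp3.
C5: 4 σ bonds — 4 electron domains, sp3.
C6: 4 σ bonds; 4 regions of electron density → sp3.

C1 sp2, C2 sp2, C3 sp3, C4 sp3, C5 sp3, C6 sp3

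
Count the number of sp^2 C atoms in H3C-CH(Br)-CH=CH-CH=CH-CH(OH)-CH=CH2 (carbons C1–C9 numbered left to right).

6

C1: sp3
C2: sp3
C3: sp2 ✓
C4: sp2 ✓
C5: sp2 ✓
C6: sp2 ✓
C7: sp3
C8: sp2 ✓
C9: sp2 ✓
C3, C4, C5, C6, C8, C9 → 6 sp2 carbons.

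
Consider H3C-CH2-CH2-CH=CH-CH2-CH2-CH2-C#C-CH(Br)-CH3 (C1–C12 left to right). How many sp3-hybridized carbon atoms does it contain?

C1: sp3 ✓
C2: sp3 ✓
C3: sp3 ✓
C4: sp2
C5: sp2
C6: sp3 ✓
C7: sp3 ✓
C8: sp3 ✓
C9: sp
C10: sp
C11: sp3 ✓
C12: sp3 ✓
C1, C2, C3, C6, C7, C8, C11, C12 → 8 sp3 carbons.

8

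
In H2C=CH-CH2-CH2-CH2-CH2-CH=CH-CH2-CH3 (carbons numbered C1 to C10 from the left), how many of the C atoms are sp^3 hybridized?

C1: sp2
C2: sp2
C3: sp3 ✓
C4: sp3 ✓
C5: sp3 ✓
C6: sp3 ✓
C7: sp2
C8: sp2
C9: sp3 ✓
C10: sp3 ✓
C3, C4, C5, C6, C9, C10 → 6 sp3 carbons.

6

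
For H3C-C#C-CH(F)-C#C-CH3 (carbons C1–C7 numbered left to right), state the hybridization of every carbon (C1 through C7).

C1: 4 σ bonds — 4 electron domains, sp3.
C2 carries 2 σ bonds, plus two π bonds, giving a steric number of 2, so it is sp.
C3 carries 2 σ bonds, plus two π bonds, giving a steric number of 2, so it is sp.
C4: 4 σ bonds — 4 electron domains, sp3.
C5: 2 σ bonds, plus two π bonds; 2 regions of electron density → sp.
C6 (2 σ bonds, plus two π bonds) has steric number 2: sp.
C7: 4 σ bonds; 4 regions of electron density → sp3.

C1 sp3, C2 sp, C3 sp, C4 sp3, C5 sp, C6 sp, C7 sp3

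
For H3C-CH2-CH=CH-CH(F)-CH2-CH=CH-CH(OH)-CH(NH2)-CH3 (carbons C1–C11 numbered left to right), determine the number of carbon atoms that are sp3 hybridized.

C1: sp3 ✓
C2: sp3 ✓
C3: sp2
C4: sp2
C5: sp3 ✓
C6: sp3 ✓
C7: sp2
C8: sp2
C9: sp3 ✓
C10: sp3 ✓
C11: sp3 ✓
C1, C2, C5, C6, C9, C10, C11 → 7 sp3 carbons.

7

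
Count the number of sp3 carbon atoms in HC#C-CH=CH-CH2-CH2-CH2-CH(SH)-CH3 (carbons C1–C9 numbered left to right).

C1: sp
C2: sp
C3: sp2
C4: sp2
C5: sp3 ✓
C6: sp3 ✓
C7: sp3 ✓
C8: sp3 ✓
C9: sp3 ✓
C5, C6, C7, C8, C9 → 5 sp3 carbons.

5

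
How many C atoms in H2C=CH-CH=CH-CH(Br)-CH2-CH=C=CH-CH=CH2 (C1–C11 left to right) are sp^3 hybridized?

2

C1: sp2
C2: sp2
C3: sp2
C4: sp2
C5: sp3 ✓
C6: sp3 ✓
C7: sp2
C8: sp
C9: sp2
C10: sp2
C11: sp2
C5, C6 → 2 sp3 carbons.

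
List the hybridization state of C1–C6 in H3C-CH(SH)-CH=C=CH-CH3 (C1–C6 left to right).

C1: 4 σ bonds — 4 electron domains, sp3.
C2 is sp3: 4 σ bonds, 4 electron-density regions.
C3 — 3 σ bonds, plus one π bond. Steric number 3, so sp2.
C4: 2 σ bonds, plus two π bonds — 2 electron domains, sp.
C5 is sp2: 3 σ bonds, plus one π bond, 3 electron-density regions.
C6 — 4 σ bonds. Steric number 4, so sp3.

C1 sp3, C2 sp3, C3 sp2, C4 sp, C5 sp2, C6 sp3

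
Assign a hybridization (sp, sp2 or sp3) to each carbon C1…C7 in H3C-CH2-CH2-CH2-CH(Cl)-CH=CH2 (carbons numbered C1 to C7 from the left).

C1: 4 σ bonds; 4 regions of electron density → sp3.
C2 (4 σ bonds) has steric number 4: sp3.
C3 has 4 σ bonds: steric number 4 → sp3.
C4 (4 σ bonds) has steric number 4: sp3.
C5: 4 σ bonds; 4 regions of electron density → sp3.
C6 — 3 σ bonds, plus one π bond. Steric number 3, so sp2.
C7 carries 3 σ bonds, plus one π bond, giving a steric number of 3, so it is sp2.

C1 sp3, C2 sp3, C3 sp3, C4 sp3, C5 sp3, C6 sp2, C7 sp2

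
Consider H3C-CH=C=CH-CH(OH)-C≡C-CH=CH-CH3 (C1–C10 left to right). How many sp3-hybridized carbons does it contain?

C1: sp3 ✓
C2: sp2
C3: sp
C4: sp2
C5: sp3 ✓
C6: sp
C7: sp
C8: sp2
C9: sp2
C10: sp3 ✓
C1, C5, C10 → 3 sp3 carbons.

3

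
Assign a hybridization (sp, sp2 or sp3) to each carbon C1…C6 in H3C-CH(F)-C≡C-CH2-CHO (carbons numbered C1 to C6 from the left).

C1 sp3, C2 sp3, C3 sp, C4 sp, C5 sp3, C6 sp2

C1 — 4 σ bonds. Steric number 4, so sp3.
C2: 4 σ bonds — 4 electron domains, sp3.
C3 (2 σ bonds, plus two π bonds) has steric number 2: sp.
C4 has 2 σ bonds, plus two π bonds: steric number 2 → sp.
C5: 4 σ bonds; 4 regions of electron density → sp3.
C6 carries 3 σ bonds, plus one π bond, giving a steric number of 3, so it is sp2.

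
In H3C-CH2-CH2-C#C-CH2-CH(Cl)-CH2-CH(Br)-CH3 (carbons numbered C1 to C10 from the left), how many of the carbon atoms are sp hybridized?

2

C1: sp3
C2: sp3
C3: sp3
C4: sp ✓
C5: sp ✓
C6: sp3
C7: sp3
C8: sp3
C9: sp3
C10: sp3
C4, C5 → 2 sp carbons.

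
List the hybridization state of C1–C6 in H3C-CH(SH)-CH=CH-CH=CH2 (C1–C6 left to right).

C1 sp3, C2 sp3, C3 sp2, C4 sp2, C5 sp2, C6 sp2

C1: 4 σ bonds; 4 regions of electron density → sp3.
C2: 4 σ bonds — 4 electron domains, sp3.
C3: 3 σ bonds, plus one π bond; 3 regions of electron density → sp2.
C4: 3 σ bonds, plus one π bond — 3 electron domains, sp2.
C5: 3 σ bonds, plus one π bond — 3 electron domains, sp2.
C6 — 3 σ bonds, plus one π bond. Steric number 3, so sp2.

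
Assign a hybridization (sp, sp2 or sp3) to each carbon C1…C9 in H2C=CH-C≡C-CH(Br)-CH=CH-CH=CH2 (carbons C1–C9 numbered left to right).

C1 (3 σ bonds, plus one π bond) has steric number 3: sp2.
C2 — 3 σ bonds, plus one π bond. Steric number 3, so sp2.
C3: 2 σ bonds, plus two π bonds; 2 regions of electron density → sp.
C4 is sp: 2 σ bonds, plus two π bonds, 2 electron-density regions.
C5: 4 σ bonds — 4 electron domains, sp3.
C6: 3 σ bonds, plus one π bond; 3 regions of electron density → sp2.
C7: 3 σ bonds, plus one π bond; 3 regions of electron density → sp2.
C8 carries 3 σ bonds, plus one π bond, giving a steric number of 3, so it is sp2.
C9 (3 σ bonds, plus one π bond) has steric number 3: sp2.

C1 sp2, C2 sp2, C3 sp, C4 sp, C5 sp3, C6 sp2, C7 sp2, C8 sp2, C9 sp2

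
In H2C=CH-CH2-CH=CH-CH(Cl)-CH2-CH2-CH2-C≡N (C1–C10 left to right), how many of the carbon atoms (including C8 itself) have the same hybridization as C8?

5

C8 is sp3 (only σ bonds).
C1: sp2
C2: sp2
C3: sp3 ✓
C4: sp2
C5: sp2
C6: sp3 ✓
C7: sp3 ✓
C8: sp3 ✓
C9: sp3 ✓
C10: sp
5 carbons are sp3.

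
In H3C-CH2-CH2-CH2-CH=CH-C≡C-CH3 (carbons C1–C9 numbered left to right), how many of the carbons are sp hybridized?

C1: sp3
C2: sp3
C3: sp3
C4: sp3
C5: sp2
C6: sp2
C7: sp ✓
C8: sp ✓
C9: sp3
C7, C8 → 2 sp carbons.

2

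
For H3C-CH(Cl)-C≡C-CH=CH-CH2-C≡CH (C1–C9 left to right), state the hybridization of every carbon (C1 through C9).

C1 sp3, C2 sp3, C3 sp, C4 sp, C5 sp2, C6 sp2, C7 sp3, C8 sp, C9 sp

C1: 4 σ bonds; 4 regions of electron density → sp3.
C2: 4 σ bonds — 4 electron domains, sp3.
C3 carries 2 σ bonds, plus two π bonds, giving a steric number of 2, so it is sp.
C4 — 2 σ bonds, plus two π bonds. Steric number 2, so sp.
C5 has 3 σ bonds, plus one π bond: steric number 3 → sp2.
C6 — 3 σ bonds, plus one π bond. Steric number 3, so sp2.
C7: 4 σ bonds; 4 regions of electron density → sp3.
C8 has 2 σ bonds, plus two π bonds: steric number 2 → sp.
C9 has 2 σ bonds, plus two π bonds: steric number 2 → sp.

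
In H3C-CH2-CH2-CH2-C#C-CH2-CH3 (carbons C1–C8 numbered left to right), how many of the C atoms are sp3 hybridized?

C1: sp3 ✓
C2: sp3 ✓
C3: sp3 ✓
C4: sp3 ✓
C5: sp
C6: sp
C7: sp3 ✓
C8: sp3 ✓
C1, C2, C3, C4, C7, C8 → 6 sp3 carbons.

6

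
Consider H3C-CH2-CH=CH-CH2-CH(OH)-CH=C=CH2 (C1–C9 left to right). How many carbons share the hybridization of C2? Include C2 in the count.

C2 is sp3 (only σ bonds).
C1: sp3 ✓
C2: sp3 ✓
C3: sp2
C4: sp2
C5: sp3 ✓
C6: sp3 ✓
C7: sp2
C8: sp
C9: sp2
4 carbons are sp3.

4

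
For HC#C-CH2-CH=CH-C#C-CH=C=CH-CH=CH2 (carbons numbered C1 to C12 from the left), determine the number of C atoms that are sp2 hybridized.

C1: sp
C2: sp
C3: sp3
C4: sp2 ✓
C5: sp2 ✓
C6: sp
C7: sp
C8: sp2 ✓
C9: sp
C10: sp2 ✓
C11: sp2 ✓
C12: sp2 ✓
C4, C5, C8, C10, C11, C12 → 6 sp2 carbons.

6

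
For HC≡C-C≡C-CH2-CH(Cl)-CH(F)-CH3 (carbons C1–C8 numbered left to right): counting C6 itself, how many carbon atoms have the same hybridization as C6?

C6 is sp3 (only σ bonds).
C1: sp
C2: sp
C3: sp
C4: sp
C5: sp3 ✓
C6: sp3 ✓
C7: sp3 ✓
C8: sp3 ✓
4 carbons are sp3.

4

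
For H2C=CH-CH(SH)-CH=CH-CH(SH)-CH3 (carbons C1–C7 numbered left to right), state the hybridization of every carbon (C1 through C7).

C1 is sp2: 3 σ bonds, plus one π bond, 3 electron-density regions.
C2: 3 σ bonds, plus one π bond; 3 regions of electron density → sp2.
C3 has 4 σ bonds: steric number 4 → sp3.
C4: 3 σ bonds, plus one π bond; 3 regions of electron density → sp2.
C5: 3 σ bonds, plus one π bond — 3 electron domains, sp2.
C6 has 4 σ bonds: steric number 4 → sp3.
C7: 4 σ bonds; 4 regions of electron density → sp3.

C1 sp2, C2 sp2, C3 sp3, C4 sp2, C5 sp2, C6 sp3, C7 sp3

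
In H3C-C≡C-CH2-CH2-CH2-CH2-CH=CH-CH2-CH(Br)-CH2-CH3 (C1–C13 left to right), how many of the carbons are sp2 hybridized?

C1: sp3
C2: sp
C3: sp
C4: sp3
C5: sp3
C6: sp3
C7: sp3
C8: sp2 ✓
C9: sp2 ✓
C10: sp3
C11: sp3
C12: sp3
C13: sp3
C8, C9 → 2 sp2 carbons.

2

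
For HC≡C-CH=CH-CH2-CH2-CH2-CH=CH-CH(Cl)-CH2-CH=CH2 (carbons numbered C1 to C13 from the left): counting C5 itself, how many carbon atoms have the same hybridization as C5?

5

C5 is sp3 (only σ bonds).
C1: sp
C2: sp
C3: sp2
C4: sp2
C5: sp3 ✓
C6: sp3 ✓
C7: sp3 ✓
C8: sp2
C9: sp2
C10: sp3 ✓
C11: sp3 ✓
C12: sp2
C13: sp2
5 carbons are sp3.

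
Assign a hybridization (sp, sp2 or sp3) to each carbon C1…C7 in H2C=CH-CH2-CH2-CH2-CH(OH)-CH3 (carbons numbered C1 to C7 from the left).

C1 sp2, C2 sp2, C3 sp3, C4 sp3, C5 sp3, C6 sp3, C7 sp3

C1 (3 σ bonds, plus one π bond) has steric number 3: sp2.
C2 (3 σ bonds, plus one π bond) has steric number 3: sp2.
C3 — 4 σ bonds. Steric number 4, so sp3.
C4 (4 σ bonds) has steric number 4: sp3.
C5 carries 4 σ bonds, giving a steric number of 4, so it is sp3.
C6 — 4 σ bonds. Steric number 4, so sp3.
C7 carries 4 σ bonds, giving a steric number of 4, so it is sp3.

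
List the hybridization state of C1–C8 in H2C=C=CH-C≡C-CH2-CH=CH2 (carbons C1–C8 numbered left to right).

C1 sp2, C2 sp, C3 sp2, C4 sp, C5 sp, C6 sp3, C7 sp2, C8 sp2

C1 is sp2: 3 σ bonds, plus one π bond, 3 electron-density regions.
C2 (2 σ bonds, plus two π bonds) has steric number 2: sp.
C3 — 3 σ bonds, plus one π bond. Steric number 3, so sp2.
C4 carries 2 σ bonds, plus two π bonds, giving a steric number of 2, so it is sp.
C5 is sp: 2 σ bonds, plus two π bonds, 2 electron-density regions.
C6 carries 4 σ bonds, giving a steric number of 4, so it is sp3.
C7 has 3 σ bonds, plus one π bond: steric number 3 → sp2.
C8 carries 3 σ bonds, plus one π bond, giving a steric number of 3, so it is sp2.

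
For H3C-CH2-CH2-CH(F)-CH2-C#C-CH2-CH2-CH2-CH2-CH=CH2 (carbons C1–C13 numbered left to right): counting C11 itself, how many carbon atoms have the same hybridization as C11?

C11 is sp3 (only σ bonds).
C1: sp3 ✓
C2: sp3 ✓
C3: sp3 ✓
C4: sp3 ✓
C5: sp3 ✓
C6: sp
C7: sp
C8: sp3 ✓
C9: sp3 ✓
C10: sp3 ✓
C11: sp3 ✓
C12: sp2
C13: sp2
9 carbons are sp3.

9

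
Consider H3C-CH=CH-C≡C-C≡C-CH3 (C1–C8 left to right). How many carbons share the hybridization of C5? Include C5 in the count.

4

C5 is sp (two π bonds).
C1: sp3
C2: sp2
C3: sp2
C4: sp ✓
C5: sp ✓
C6: sp ✓
C7: sp ✓
C8: sp3
4 carbons are sp.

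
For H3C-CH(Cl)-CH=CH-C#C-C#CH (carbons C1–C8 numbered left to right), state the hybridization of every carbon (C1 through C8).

C1 sp3, C2 sp3, C3 sp2, C4 sp2, C5 sp, C6 sp, C7 sp, C8 sp

C1: 4 σ bonds — 4 electron domains, sp3.
C2 (4 σ bonds) has steric number 4: sp3.
C3: 3 σ bonds, plus one π bond; 3 regions of electron density → sp2.
C4 — 3 σ bonds, plus one π bond. Steric number 3, so sp2.
C5: 2 σ bonds, plus two π bonds — 2 electron domains, sp.
C6: 2 σ bonds, plus two π bonds; 2 regions of electron density → sp.
C7 has 2 σ bonds, plus two π bonds: steric number 2 → sp.
C8 (2 σ bonds, plus two π bonds) has steric number 2: sp.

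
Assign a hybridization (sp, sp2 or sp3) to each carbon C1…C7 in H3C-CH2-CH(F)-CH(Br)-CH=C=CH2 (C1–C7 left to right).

C1 sp3, C2 sp3, C3 sp3, C4 sp3, C5 sp2, C6 sp, C7 sp2

C1 (4 σ bonds) has steric number 4: sp3.
C2 carries 4 σ bonds, giving a steric number of 4, so it is sp3.
C3 is sp3: 4 σ bonds, 4 electron-density regions.
C4 carries 4 σ bonds, giving a steric number of 4, so it is sp3.
C5: 3 σ bonds, plus one π bond; 3 regions of electron density → sp2.
C6 has 2 σ bonds, plus two π bonds: steric number 2 → sp.
C7 (3 σ bonds, plus one π bond) has steric number 3: sp2.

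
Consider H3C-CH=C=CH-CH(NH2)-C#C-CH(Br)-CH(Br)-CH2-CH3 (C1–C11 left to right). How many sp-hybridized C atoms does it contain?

C1: sp3
C2: sp2
C3: sp ✓
C4: sp2
C5: sp3
C6: sp ✓
C7: sp ✓
C8: sp3
C9: sp3
C10: sp3
C11: sp3
C3, C6, C7 → 3 sp carbons.

3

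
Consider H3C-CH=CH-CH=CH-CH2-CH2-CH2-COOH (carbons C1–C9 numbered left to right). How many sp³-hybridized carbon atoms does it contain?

4

C1: sp3 ✓
C2: sp2
C3: sp2
C4: sp2
C5: sp2
C6: sp3 ✓
C7: sp3 ✓
C8: sp3 ✓
C9: sp2
C1, C6, C7, C8 → 4 sp3 carbons.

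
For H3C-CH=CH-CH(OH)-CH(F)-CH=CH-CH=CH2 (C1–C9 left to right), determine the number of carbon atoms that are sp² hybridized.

6

C1: sp3
C2: sp2 ✓
C3: sp2 ✓
C4: sp3
C5: sp3
C6: sp2 ✓
C7: sp2 ✓
C8: sp2 ✓
C9: sp2 ✓
C2, C3, C6, C7, C8, C9 → 6 sp2 carbons.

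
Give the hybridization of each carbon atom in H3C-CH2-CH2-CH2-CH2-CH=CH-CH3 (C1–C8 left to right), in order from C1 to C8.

C1 sp3, C2 sp3, C3 sp3, C4 sp3, C5 sp3, C6 sp2, C7 sp2, C8 sp3

C1 carries 4 σ bonds, giving a steric number of 4, so it is sp3.
C2: 4 σ bonds; 4 regions of electron density → sp3.
C3 — 4 σ bonds. Steric number 4, so sp3.
C4 is sp3: 4 σ bonds, 4 electron-density regions.
C5: 4 σ bonds; 4 regions of electron density → sp3.
C6: 3 σ bonds, plus one π bond — 3 electron domains, sp2.
C7: 3 σ bonds, plus one π bond; 3 regions of electron density → sp2.
C8 (4 σ bonds) has steric number 4: sp3.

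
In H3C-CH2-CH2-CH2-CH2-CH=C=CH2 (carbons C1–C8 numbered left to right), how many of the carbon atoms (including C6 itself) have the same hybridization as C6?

C6 is sp2 (one π bond).
C1: sp3
C2: sp3
C3: sp3
C4: sp3
C5: sp3
C6: sp2 ✓
C7: sp
C8: sp2 ✓
2 carbons are sp2.

2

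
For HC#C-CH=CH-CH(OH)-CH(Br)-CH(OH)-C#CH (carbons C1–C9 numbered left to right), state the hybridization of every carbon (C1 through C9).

C1: 2 σ bonds, plus two π bonds — 2 electron domains, sp.
C2 (2 σ bonds, plus two π bonds) has steric number 2: sp.
C3 is sp2: 3 σ bonds, plus one π bond, 3 electron-density regions.
C4 — 3 σ bonds, plus one π bond. Steric number 3, so sp2.
C5 has 4 σ bonds: steric number 4 → sp3.
C6 is sp3: 4 σ bonds, 4 electron-density regions.
C7: 4 σ bonds; 4 regions of electron density → sp3.
C8: 2 σ bonds, plus two π bonds — 2 electron domains, sp.
C9 has 2 σ bonds, plus two π bonds: steric number 2 → sp.

C1 sp, C2 sp, C3 sp2, C4 sp2, C5 sp3, C6 sp3, C7 sp3, C8 sp, C9 sp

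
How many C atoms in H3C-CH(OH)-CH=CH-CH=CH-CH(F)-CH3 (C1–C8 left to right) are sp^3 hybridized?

4

C1: sp3 ✓
C2: sp3 ✓
C3: sp2
C4: sp2
C5: sp2
C6: sp2
C7: sp3 ✓
C8: sp3 ✓
C1, C2, C7, C8 → 4 sp3 carbons.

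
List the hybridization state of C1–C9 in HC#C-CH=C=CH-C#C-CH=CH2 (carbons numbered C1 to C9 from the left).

C1 sp, C2 sp, C3 sp2, C4 sp, C5 sp2, C6 sp, C7 sp, C8 sp2, C9 sp2

C1 (2 σ bonds, plus two π bonds) has steric number 2: sp.
C2: 2 σ bonds, plus two π bonds; 2 regions of electron density → sp.
C3 — 3 σ bonds, plus one π bond. Steric number 3, so sp2.
C4 has 2 σ bonds, plus two π bonds: steric number 2 → sp.
C5 has 3 σ bonds, plus one π bond: steric number 3 → sp2.
C6: 2 σ bonds, plus two π bonds — 2 electron domains, sp.
C7 — 2 σ bonds, plus two π bonds. Steric number 2, so sp.
C8 — 3 σ bonds, plus one π bond. Steric number 3, so sp2.
C9 (3 σ bonds, plus one π bond) has steric number 3: sp2.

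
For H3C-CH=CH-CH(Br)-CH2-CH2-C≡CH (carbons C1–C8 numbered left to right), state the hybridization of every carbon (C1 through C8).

C1 sp3, C2 sp2, C3 sp2, C4 sp3, C5 sp3, C6 sp3, C7 sp, C8 sp

C1: 4 σ bonds — 4 electron domains, sp3.
C2 — 3 σ bonds, plus one π bond. Steric number 3, so sp2.
C3 carries 3 σ bonds, plus one π bond, giving a steric number of 3, so it is sp2.
C4: 4 σ bonds — 4 electron domains, sp3.
C5 (4 σ bonds) has steric number 4: sp3.
C6 carries 4 σ bonds, giving a steric number of 4, so it is sp3.
C7 (2 σ bonds, plus two π bonds) has steric number 2: sp.
C8: 2 σ bonds, plus two π bonds — 2 electron domains, sp.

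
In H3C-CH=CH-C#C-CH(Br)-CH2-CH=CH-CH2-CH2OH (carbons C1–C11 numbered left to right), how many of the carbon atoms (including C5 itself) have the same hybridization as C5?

C5 is sp (two π bonds).
C1: sp3
C2: sp2
C3: sp2
C4: sp ✓
C5: sp ✓
C6: sp3
C7: sp3
C8: sp2
C9: sp2
C10: sp3
C11: sp3
2 carbons are sp.

2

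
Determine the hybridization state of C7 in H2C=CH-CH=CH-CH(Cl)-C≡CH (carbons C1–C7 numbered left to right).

C7 (2 σ bonds, plus two π bonds) has steric number 2: sp.

sp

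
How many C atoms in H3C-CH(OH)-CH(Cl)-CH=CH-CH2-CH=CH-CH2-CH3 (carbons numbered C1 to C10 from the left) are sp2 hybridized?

4

C1: sp3
C2: sp3
C3: sp3
C4: sp2 ✓
C5: sp2 ✓
C6: sp3
C7: sp2 ✓
C8: sp2 ✓
C9: sp3
C10: sp3
C4, C5, C7, C8 → 4 sp2 carbons.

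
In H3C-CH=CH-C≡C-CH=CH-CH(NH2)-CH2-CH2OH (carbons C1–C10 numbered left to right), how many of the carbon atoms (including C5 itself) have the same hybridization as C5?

2

C5 is sp (two π bonds).
C1: sp3
C2: sp2
C3: sp2
C4: sp ✓
C5: sp ✓
C6: sp2
C7: sp2
C8: sp3
C9: sp3
C10: sp3
2 carbons are sp.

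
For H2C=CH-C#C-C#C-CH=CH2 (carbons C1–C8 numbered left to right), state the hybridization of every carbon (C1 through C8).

C1 carries 3 σ bonds, plus one π bond, giving a steric number of 3, so it is sp2.
C2 has 3 σ bonds, plus one π bond: steric number 3 → sp2.
C3: 2 σ bonds, plus two π bonds; 2 regions of electron density → sp.
C4: 2 σ bonds, plus two π bonds; 2 regions of electron density → sp.
C5 (2 σ bonds, plus two π bonds) has steric number 2: sp.
C6: 2 σ bonds, plus two π bonds — 2 electron domains, sp.
C7: 3 σ bonds, plus one π bond — 3 electron domains, sp2.
C8 is sp2: 3 σ bonds, plus one π bond, 3 electron-density regions.

C1 sp2, C2 sp2, C3 sp, C4 sp, C5 sp, C6 sp, C7 sp2, C8 sp2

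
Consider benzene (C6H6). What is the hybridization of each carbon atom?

sp^2

Every ring carbon has three σ bonds and contributes one p electron to the aromatic π system.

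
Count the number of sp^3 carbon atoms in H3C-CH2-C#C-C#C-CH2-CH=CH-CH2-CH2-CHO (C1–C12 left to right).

C1: sp3 ✓
C2: sp3 ✓
C3: sp
C4: sp
C5: sp
C6: sp
C7: sp3 ✓
C8: sp2
C9: sp2
C10: sp3 ✓
C11: sp3 ✓
C12: sp2
C1, C2, C7, C10, C11 → 5 sp3 carbons.

5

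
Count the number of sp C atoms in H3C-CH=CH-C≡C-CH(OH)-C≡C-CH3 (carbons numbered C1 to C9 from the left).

C1: sp3
C2: sp2
C3: sp2
C4: sp ✓
C5: sp ✓
C6: sp3
C7: sp ✓
C8: sp ✓
C9: sp3
C4, C5, C7, C8 → 4 sp carbons.

4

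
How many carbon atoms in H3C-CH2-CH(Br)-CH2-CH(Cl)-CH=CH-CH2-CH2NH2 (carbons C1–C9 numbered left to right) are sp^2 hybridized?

C1: sp3
C2: sp3
C3: sp3
C4: sp3
C5: sp3
C6: sp2 ✓
C7: sp2 ✓
C8: sp3
C9: sp3
C6, C7 → 2 sp2 carbons.

2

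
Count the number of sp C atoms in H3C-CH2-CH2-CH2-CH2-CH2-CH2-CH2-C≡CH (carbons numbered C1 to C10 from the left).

2

C1: sp3
C2: sp3
C3: sp3
C4: sp3
C5: sp3
C6: sp3
C7: sp3
C8: sp3
C9: sp ✓
C10: sp ✓
C9, C10 → 2 sp carbons.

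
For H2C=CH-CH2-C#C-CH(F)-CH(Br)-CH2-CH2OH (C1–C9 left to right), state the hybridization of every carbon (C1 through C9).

C1: 3 σ bonds, plus one π bond; 3 regions of electron density → sp2.
C2 (3 σ bonds, plus one π bond) has steric number 3: sp2.
C3: 4 σ bonds — 4 electron domains, sp3.
C4 has 2 σ bonds, plus two π bonds: steric number 2 → sp.
C5 has 2 σ bonds, plus two π bonds: steric number 2 → sp.
C6 has 4 σ bonds: steric number 4 → sp3.
C7 is sp3: 4 σ bonds, 4 electron-density regions.
C8 (4 σ bonds) has steric number 4: sp3.
C9 has 4 σ bonds: steric number 4 → sp3.

C1 sp2, C2 sp2, C3 sp3, C4 sp, C5 sp, C6 sp3, C7 sp3, C8 sp3, C9 sp3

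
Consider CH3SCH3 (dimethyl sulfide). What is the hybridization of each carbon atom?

Each carbon atom: 4 σ bonds; 4 regions of electron density → sp3.

sp^3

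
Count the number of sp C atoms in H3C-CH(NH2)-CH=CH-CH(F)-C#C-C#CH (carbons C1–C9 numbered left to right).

C1: sp3
C2: sp3
C3: sp2
C4: sp2
C5: sp3
C6: sp ✓
C7: sp ✓
C8: sp ✓
C9: sp ✓
C6, C7, C8, C9 → 4 sp carbons.

4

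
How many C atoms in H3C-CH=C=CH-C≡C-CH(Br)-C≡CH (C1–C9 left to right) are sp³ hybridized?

2

C1: sp3 ✓
C2: sp2
C3: sp
C4: sp2
C5: sp
C6: sp
C7: sp3 ✓
C8: sp
C9: sp
C1, C7 → 2 sp3 carbons.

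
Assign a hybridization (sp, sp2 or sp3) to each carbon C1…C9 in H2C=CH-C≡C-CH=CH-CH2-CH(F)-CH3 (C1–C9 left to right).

C1: 3 σ bonds, plus one π bond; 3 regions of electron density → sp2.
C2: 3 σ bonds, plus one π bond; 3 regions of electron density → sp2.
C3 is sp: 2 σ bonds, plus two π bonds, 2 electron-density regions.
C4 is sp: 2 σ bonds, plus two π bonds, 2 electron-density regions.
C5 carries 3 σ bonds, plus one π bond, giving a steric number of 3, so it is sp2.
C6 has 3 σ bonds, plus one π bond: steric number 3 → sp2.
C7: 4 σ bonds — 4 electron domains, sp3.
C8 is sp3: 4 σ bonds, 4 electron-density regions.
C9 is sp3: 4 σ bonds, 4 electron-density regions.

C1 sp2, C2 sp2, C3 sp, C4 sp, C5 sp2, C6 sp2, C7 sp3, C8 sp3, C9 sp3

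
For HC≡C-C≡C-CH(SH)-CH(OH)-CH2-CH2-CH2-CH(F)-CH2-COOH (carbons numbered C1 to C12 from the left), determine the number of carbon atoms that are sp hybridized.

4

C1: sp ✓
C2: sp ✓
C3: sp ✓
C4: sp ✓
C5: sp3
C6: sp3
C7: sp3
C8: sp3
C9: sp3
C10: sp3
C11: sp3
C12: sp2
C1, C2, C3, C4 → 4 sp carbons.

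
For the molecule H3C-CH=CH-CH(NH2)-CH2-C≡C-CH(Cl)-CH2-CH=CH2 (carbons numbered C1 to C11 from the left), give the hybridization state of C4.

sp3

C4 (4 σ bonds) has steric number 4: sp3.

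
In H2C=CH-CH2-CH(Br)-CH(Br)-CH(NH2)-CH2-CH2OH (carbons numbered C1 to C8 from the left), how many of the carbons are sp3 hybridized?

C1: sp2
C2: sp2
C3: sp3 ✓
C4: sp3 ✓
C5: sp3 ✓
C6: sp3 ✓
C7: sp3 ✓
C8: sp3 ✓
C3, C4, C5, C6, C7, C8 → 6 sp3 carbons.

6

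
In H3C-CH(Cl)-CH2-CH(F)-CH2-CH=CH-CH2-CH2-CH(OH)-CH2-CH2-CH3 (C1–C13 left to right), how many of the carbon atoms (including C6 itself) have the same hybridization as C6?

2

C6 is sp2 (one π bond).
C1: sp3
C2: sp3
C3: sp3
C4: sp3
C5: sp3
C6: sp2 ✓
C7: sp2 ✓
C8: sp3
C9: sp3
C10: sp3
C11: sp3
C12: sp3
C13: sp3
2 carbons are sp2.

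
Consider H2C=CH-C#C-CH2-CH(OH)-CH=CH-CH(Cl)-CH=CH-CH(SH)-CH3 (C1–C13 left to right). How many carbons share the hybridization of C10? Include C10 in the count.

C10 is sp2 (one π bond).
C1: sp2 ✓
C2: sp2 ✓
C3: sp
C4: sp
C5: sp3
C6: sp3
C7: sp2 ✓
C8: sp2 ✓
C9: sp3
C10: sp2 ✓
C11: sp2 ✓
C12: sp3
C13: sp3
6 carbons are sp2.

6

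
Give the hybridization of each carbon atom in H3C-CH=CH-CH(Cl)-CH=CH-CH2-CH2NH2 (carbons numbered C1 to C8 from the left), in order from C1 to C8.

C1 has 4 σ bonds: steric number 4 → sp3.
C2: 3 σ bonds, plus one π bond — 3 electron domains, sp2.
C3 has 3 σ bonds, plus one π bond: steric number 3 → sp2.
C4: 4 σ bonds; 4 regions of electron density → sp3.
C5: 3 σ bonds, plus one π bond; 3 regions of electron density → sp2.
C6 carries 3 σ bonds, plus one π bond, giving a steric number of 3, so it is sp2.
C7 has 4 σ bonds: steric number 4 → sp3.
C8: 4 σ bonds; 4 regions of electron density → sp3.

C1 sp3, C2 sp2, C3 sp2, C4 sp3, C5 sp2, C6 sp2, C7 sp3, C8 sp3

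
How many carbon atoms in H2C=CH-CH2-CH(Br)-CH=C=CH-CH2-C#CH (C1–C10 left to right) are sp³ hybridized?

3

C1: sp2
C2: sp2
C3: sp3 ✓
C4: sp3 ✓
C5: sp2
C6: sp
C7: sp2
C8: sp3 ✓
C9: sp
C10: sp
C3, C4, C8 → 3 sp3 carbons.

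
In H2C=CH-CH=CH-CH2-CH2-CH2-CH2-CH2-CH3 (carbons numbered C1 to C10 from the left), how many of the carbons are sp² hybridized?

C1: sp2 ✓
C2: sp2 ✓
C3: sp2 ✓
C4: sp2 ✓
C5: sp3
C6: sp3
C7: sp3
C8: sp3
C9: sp3
C10: sp3
C1, C2, C3, C4 → 4 sp2 carbons.

4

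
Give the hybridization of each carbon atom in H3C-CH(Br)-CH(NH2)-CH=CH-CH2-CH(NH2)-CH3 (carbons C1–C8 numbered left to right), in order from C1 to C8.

C1 sp3, C2 sp3, C3 sp3, C4 sp2, C5 sp2, C6 sp3, C7 sp3, C8 sp3

C1: 4 σ bonds — 4 electron domains, sp3.
C2 is sp3: 4 σ bonds, 4 electron-density regions.
C3 is sp3: 4 σ bonds, 4 electron-density regions.
C4 — 3 σ bonds, plus one π bond. Steric number 3, so sp2.
C5 — 3 σ bonds, plus one π bond. Steric number 3, so sp2.
C6 (4 σ bonds) has steric number 4: sp3.
C7 — 4 σ bonds. Steric number 4, so sp3.
C8: 4 σ bonds; 4 regions of electron density → sp3.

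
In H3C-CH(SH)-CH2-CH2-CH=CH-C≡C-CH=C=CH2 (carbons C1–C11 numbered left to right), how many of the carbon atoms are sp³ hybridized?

C1: sp3 ✓
C2: sp3 ✓
C3: sp3 ✓
C4: sp3 ✓
C5: sp2
C6: sp2
C7: sp
C8: sp
C9: sp2
C10: sp
C11: sp2
C1, C2, C3, C4 → 4 sp3 carbons.

4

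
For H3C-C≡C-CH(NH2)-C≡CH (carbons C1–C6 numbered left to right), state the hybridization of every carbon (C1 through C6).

C1 sp3, C2 sp, C3 sp, C4 sp3, C5 sp, C6 sp

C1 — 4 σ bonds. Steric number 4, so sp3.
C2: 2 σ bonds, plus two π bonds — 2 electron domains, sp.
C3: 2 σ bonds, plus two π bonds; 2 regions of electron density → sp.
C4: 4 σ bonds; 4 regions of electron density → sp3.
C5 carries 2 σ bonds, plus two π bonds, giving a steric number of 2, so it is sp.
C6 is sp: 2 σ bonds, plus two π bonds, 2 electron-density regions.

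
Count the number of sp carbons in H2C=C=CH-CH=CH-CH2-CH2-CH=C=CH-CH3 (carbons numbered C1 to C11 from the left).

C1: sp2
C2: sp ✓
C3: sp2
C4: sp2
C5: sp2
C6: sp3
C7: sp3
C8: sp2
C9: sp ✓
C10: sp2
C11: sp3
C2, C9 → 2 sp carbons.

2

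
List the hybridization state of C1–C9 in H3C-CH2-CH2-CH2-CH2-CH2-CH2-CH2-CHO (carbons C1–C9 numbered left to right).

C1 sp3, C2 sp3, C3 sp3, C4 sp3, C5 sp3, C6 sp3, C7 sp3, C8 sp3, C9 sp2

C1: 4 σ bonds; 4 regions of electron density → sp3.
C2: 4 σ bonds — 4 electron domains, sp3.
C3 has 4 σ bonds: steric number 4 → sp3.
C4 — 4 σ bonds. Steric number 4, so sp3.
C5: 4 σ bonds; 4 regions of electron density → sp3.
C6: 4 σ bonds — 4 electron domains, sp3.
C7 has 4 σ bonds: steric number 4 → sp3.
C8: 4 σ bonds; 4 regions of electron density → sp3.
C9 — 3 σ bonds, plus one π bond. Steric number 3, so sp2.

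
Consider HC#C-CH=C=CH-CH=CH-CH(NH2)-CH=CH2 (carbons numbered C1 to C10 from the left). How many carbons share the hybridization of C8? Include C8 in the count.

1

C8 is sp3 (only σ bonds).
C1: sp
C2: sp
C3: sp2
C4: sp
C5: sp2
C6: sp2
C7: sp2
C8: sp3 ✓
C9: sp2
C10: sp2
1 carbon is sp3.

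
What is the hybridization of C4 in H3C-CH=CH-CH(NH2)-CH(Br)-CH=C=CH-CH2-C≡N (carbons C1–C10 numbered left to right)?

C4: 4 σ bonds — 4 electron domains, sp3.

sp³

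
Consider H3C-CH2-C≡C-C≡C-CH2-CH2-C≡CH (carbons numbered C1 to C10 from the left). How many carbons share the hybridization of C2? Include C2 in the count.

C2 is sp3 (only σ bonds).
C1: sp3 ✓
C2: sp3 ✓
C3: sp
C4: sp
C5: sp
C6: sp
C7: sp3 ✓
C8: sp3 ✓
C9: sp
C10: sp
4 carbons are sp3.

4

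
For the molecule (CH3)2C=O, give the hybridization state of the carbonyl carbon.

sp2

The carbonyl carbon: 3 σ bonds, plus one π bond; 3 regions of electron density → sp2.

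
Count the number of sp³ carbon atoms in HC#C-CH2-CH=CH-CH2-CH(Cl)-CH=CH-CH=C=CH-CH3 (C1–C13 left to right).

4

C1: sp
C2: sp
C3: sp3 ✓
C4: sp2
C5: sp2
C6: sp3 ✓
C7: sp3 ✓
C8: sp2
C9: sp2
C10: sp2
C11: sp
C12: sp2
C13: sp3 ✓
C3, C6, C7, C13 → 4 sp3 carbons.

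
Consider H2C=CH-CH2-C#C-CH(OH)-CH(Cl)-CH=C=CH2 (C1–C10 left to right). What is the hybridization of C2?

sp²

C2 — 3 σ bonds, plus one π bond. Steric number 3, so sp2.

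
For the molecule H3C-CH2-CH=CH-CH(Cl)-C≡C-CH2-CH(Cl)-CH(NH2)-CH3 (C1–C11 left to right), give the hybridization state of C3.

sp2

C3: 3 σ bonds, plus one π bond; 3 regions of electron density → sp2.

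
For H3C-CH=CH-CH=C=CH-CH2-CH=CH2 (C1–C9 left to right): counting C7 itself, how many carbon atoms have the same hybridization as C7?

2

C7 is sp3 (only σ bonds).
C1: sp3 ✓
C2: sp2
C3: sp2
C4: sp2
C5: sp
C6: sp2
C7: sp3 ✓
C8: sp2
C9: sp2
2 carbons are sp3.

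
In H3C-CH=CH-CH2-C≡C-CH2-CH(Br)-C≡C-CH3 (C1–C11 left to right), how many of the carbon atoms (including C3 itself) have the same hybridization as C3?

2

C3 is sp2 (one π bond).
C1: sp3
C2: sp2 ✓
C3: sp2 ✓
C4: sp3
C5: sp
C6: sp
C7: sp3
C8: sp3
C9: sp
C10: sp
C11: sp3
2 carbons are sp2.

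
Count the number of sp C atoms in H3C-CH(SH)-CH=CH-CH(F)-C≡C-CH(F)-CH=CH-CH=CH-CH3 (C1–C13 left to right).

2

C1: sp3
C2: sp3
C3: sp2
C4: sp2
C5: sp3
C6: sp ✓
C7: sp ✓
C8: sp3
C9: sp2
C10: sp2
C11: sp2
C12: sp2
C13: sp3
C6, C7 → 2 sp carbons.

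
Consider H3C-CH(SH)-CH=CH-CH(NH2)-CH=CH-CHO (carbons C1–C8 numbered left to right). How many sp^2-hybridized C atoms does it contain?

5

C1: sp3
C2: sp3
C3: sp2 ✓
C4: sp2 ✓
C5: sp3
C6: sp2 ✓
C7: sp2 ✓
C8: sp2 ✓
C3, C4, C6, C7, C8 → 5 sp2 carbons.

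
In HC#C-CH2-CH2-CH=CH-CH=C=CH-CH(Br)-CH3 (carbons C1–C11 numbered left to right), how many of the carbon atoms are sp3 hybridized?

4

C1: sp
C2: sp
C3: sp3 ✓
C4: sp3 ✓
C5: sp2
C6: sp2
C7: sp2
C8: sp
C9: sp2
C10: sp3 ✓
C11: sp3 ✓
C3, C4, C10, C11 → 4 sp3 carbons.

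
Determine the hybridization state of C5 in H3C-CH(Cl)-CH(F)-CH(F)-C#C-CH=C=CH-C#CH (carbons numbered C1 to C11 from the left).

C5 carries 2 σ bonds, plus two π bonds, giving a steric number of 2, so it is sp.

sp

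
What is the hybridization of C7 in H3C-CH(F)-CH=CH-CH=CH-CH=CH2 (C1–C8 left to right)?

C7 (3 σ bonds, plus one π bond) has steric number 3: sp2.

sp²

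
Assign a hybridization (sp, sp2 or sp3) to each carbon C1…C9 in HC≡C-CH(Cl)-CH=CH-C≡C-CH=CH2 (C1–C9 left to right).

C1 sp, C2 sp, C3 sp3, C4 sp2, C5 sp2, C6 sp, C7 sp, C8 sp2, C9 sp2

C1: 2 σ bonds, plus two π bonds; 2 regions of electron density → sp.
C2 carries 2 σ bonds, plus two π bonds, giving a steric number of 2, so it is sp.
C3: 4 σ bonds; 4 regions of electron density → sp3.
C4 — 3 σ bonds, plus one π bond. Steric number 3, so sp2.
C5: 3 σ bonds, plus one π bond — 3 electron domains, sp2.
C6 carries 2 σ bonds, plus two π bonds, giving a steric number of 2, so it is sp.
C7 (2 σ bonds, plus two π bonds) has steric number 2: sp.
C8 (3 σ bonds, plus one π bond) has steric number 3: sp2.
C9 is sp2: 3 σ bonds, plus one π bond, 3 electron-density regions.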